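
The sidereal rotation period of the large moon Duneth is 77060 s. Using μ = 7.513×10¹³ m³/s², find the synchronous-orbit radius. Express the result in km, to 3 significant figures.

r_sync ≈ 22400 km

A synchronous orbit has period T, so by Kepler's third law a = (μT²/4π²)^(1/3).
μT²/4π² = 7.513×10¹³ × (7.706×10⁴)² / 39.48 = 1.130×10²² m³.
a = 2.244×10⁷ m = 22441 km.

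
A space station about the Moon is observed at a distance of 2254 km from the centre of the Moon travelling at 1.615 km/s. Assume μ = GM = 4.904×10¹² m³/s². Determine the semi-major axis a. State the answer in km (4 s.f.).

a ≈ 2813 km

r = 2.254×10⁶ m.
Specific orbital energy ε = v²/2 − μ/r = (1615)²/2 − 4.904×10¹²/2.254×10⁶ = -8.716×10⁵ J/kg.
Since ε = −μ/(2a), a = −μ/(2ε) = 2.813×10⁶ m = 2813.3 km.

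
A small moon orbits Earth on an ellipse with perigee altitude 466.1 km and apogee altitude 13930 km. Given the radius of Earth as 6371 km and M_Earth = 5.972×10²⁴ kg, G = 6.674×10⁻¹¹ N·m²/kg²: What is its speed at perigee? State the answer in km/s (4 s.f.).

μ = GM = 6.674×10⁻¹¹ × 5.972×10²⁴ = 3.986×10¹⁴ m³/s².
r_p = 6371 + 466.1 = 6837.1 km = 6.8371×10⁶ m.
r_a = 6371 + 13930 = 20301 km = 2.0301×10⁷ m.
Semi-major axis a = (r_p + r_a)/2 = 13569 km = 1.357×10⁷ m.
Vis-viva: v² = μ(2/r − 1/a) = 3.986×10¹⁴ × (2.925×10⁻⁷ − 7.370×10⁻⁸) = 8.722×10⁷ m²/s².
v = 9339 m/s = 9.339 km/s.

v ≈ 9.339 km/s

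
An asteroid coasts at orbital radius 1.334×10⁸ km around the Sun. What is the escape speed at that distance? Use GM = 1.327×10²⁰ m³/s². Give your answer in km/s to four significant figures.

r = 1.334×10⁸ km = 1.334×10¹¹ m.
Escape speed v_esc = √(2μ/r) = √(2 × 1.327×10²⁰ / 1.334×10¹¹) = √(1.990×10⁹) = 44600 m/s.
= 44.60 km/s.

v_esc ≈ 44.60 km/s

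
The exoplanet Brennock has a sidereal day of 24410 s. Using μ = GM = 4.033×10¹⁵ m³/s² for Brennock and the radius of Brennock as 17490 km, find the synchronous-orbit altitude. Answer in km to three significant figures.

h_sync ≈ 21800 km

A synchronous orbit has period T, so by Kepler's third law a = (μT²/4π²)^(1/3).
μT²/4π² = 4.033×10¹⁵ × (2.441×10⁴)² / 39.48 = 6.087×10²² m³.
a = 3.934×10⁷ m = 39337 km.
Altitude h = a − R = 39337 − 17490 = 21847 km.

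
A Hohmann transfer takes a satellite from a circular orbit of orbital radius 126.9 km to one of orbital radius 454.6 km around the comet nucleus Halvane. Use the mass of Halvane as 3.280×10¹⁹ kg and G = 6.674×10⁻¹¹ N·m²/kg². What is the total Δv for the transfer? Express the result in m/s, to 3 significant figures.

Δv_total ≈ 56.4 m/s

μ = GM = 6.674×10⁻¹¹ × 3.280×10¹⁹ = 2.189×10⁹ m³/s².
r₁ = 126.9 km = 1.269×10⁵ m.
r₂ = 454.6 km = 4.546×10⁵ m.
Transfer ellipse a_t = (r₁ + r₂)/2 = 2.908×10⁵ m.
At r₁: circular v_c1 = √(μ/r₁) = 131.3 m/s; transfer-periapsis v_p = √[μ(2/r₁ − 1/a_t)] = 164.2 m/s.
Δv₁ = v_p − v_c1 = 32.89 m/s.
At r₂: circular v_c2 = √(μ/r₂) = 69.39 m/s; transfer-apoapsis v_a = √[μ(2/r₂ − 1/a_t)] = 45.84 m/s.
Δv₂ = v_c2 − v_a = 23.55 m/s.
Total Δv = Δv₁ + Δv₂ = 56.44 m/s.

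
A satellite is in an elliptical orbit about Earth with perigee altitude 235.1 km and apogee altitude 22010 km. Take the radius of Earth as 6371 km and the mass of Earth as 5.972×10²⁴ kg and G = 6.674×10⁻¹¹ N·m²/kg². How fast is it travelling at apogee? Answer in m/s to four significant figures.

v ≈ 2303 m/s

μ = GM = 6.674×10⁻¹¹ × 5.972×10²⁴ = 3.986×10¹⁴ m³/s².
r_p = 6371 + 235.1 = 6606.1 km = 6.6061×10⁶ m.
r_a = 6371 + 22010 = 28381 km = 2.8381×10⁷ m.
Semi-major axis a = (r_p + r_a)/2 = 17494 km = 1.749×10⁷ m.
Vis-viva: v² = μ(2/r − 1/a) = 3.986×10¹⁴ × (7.047×10⁻⁸ − 5.716×10⁻⁸) = 5.303×10⁶ m²/s².
v = 2303 m/s.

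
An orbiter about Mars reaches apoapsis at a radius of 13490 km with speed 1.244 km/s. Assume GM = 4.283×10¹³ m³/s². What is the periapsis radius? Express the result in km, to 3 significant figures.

periapsis radius ≈ 4350 km

r_a = 1.349×10⁷ m.
Specific energy ε = v²/2 − μ/r = -2.401×10⁶ J/kg, so a = −μ/(2ε) = 8.919×10⁶ m.
The apsides satisfy r_p + r_a = 2a, so the periapsis radius is 2a − r_a = 4.347×10⁶ m = 4347.1 km.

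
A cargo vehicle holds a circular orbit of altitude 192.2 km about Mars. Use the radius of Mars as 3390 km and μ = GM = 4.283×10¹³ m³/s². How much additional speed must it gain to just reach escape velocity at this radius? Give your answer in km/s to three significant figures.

r = 3390 + 192.2 = 3582.2 km = 3.5822×10⁶ m.
Circular speed v_c = √(μ/r) = 3458 m/s.
Escape speed v_esc = √(2μ/r) = √2 × v_c = 4890 m/s.
Δv = v_esc − v_c = 1432 m/s = 1.432 km/s.

Δv ≈ 1.43 km/s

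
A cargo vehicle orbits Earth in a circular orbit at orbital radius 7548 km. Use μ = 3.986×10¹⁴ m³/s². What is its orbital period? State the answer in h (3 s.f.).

r = 7548 km = 7.548×10⁶ m.
Kepler's third law: T = 2π√(r³/μ) = 2π√((7.548×10⁶)³ / 3.986×10¹⁴).
r³/μ = 1.079×10⁶ s², so T = 2π × 1.039×10³ = 6.526×10³ s.
Converting: 6.526×10³ s ÷ 3600 = 1.813 h.

T ≈ 1.81 h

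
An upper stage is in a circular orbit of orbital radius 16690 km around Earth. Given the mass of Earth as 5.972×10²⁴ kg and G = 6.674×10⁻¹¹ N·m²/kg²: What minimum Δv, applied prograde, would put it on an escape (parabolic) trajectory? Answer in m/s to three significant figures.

μ = GM = 6.674×10⁻¹¹ × 5.972×10²⁴ = 3.986×10¹⁴ m³/s².
r = 16690 km = 1.669×10⁷ m.
Circular speed v_c = √(μ/r) = 4887 m/s.
Escape speed v_esc = √(2μ/r) = √2 × v_c = 6911 m/s.
Δv = v_esc − v_c = 2024 m/s.

Δv ≈ 2020 m/s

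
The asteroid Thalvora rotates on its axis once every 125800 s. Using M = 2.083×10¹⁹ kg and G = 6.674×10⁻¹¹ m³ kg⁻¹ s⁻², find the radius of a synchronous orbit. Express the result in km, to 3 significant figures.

r_sync ≈ 823 km

μ = GM = 6.674×10⁻¹¹ × 2.083×10¹⁹ = 1.390×10⁹ m³/s².
A synchronous orbit has period T, so by Kepler's third law a = (μT²/4π²)^(1/3).
μT²/4π² = 1.390×10⁹ × (1.258×10⁵)² / 39.48 = 5.573×10¹⁷ m³.
a = 8.229×10⁵ m = 822.92 km.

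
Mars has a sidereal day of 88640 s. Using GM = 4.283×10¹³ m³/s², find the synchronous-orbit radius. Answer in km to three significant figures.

A synchronous orbit has period T, so by Kepler's third law a = (μT²/4π²)^(1/3).
μT²/4π² = 4.283×10¹³ × (8.864×10⁴)² / 39.48 = 8.524×10²¹ m³.
a = 2.043×10⁷ m = 20428 km.

r_sync ≈ 20400 km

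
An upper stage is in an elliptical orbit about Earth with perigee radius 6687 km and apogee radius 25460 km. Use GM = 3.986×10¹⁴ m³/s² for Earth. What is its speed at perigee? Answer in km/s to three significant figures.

Semi-major axis a = (r_p + r_a)/2 = 16074 km = 1.607×10⁷ m.
Vis-viva: v² = μ(2/r − 1/a) = 3.986×10¹⁴ × (2.991×10⁻⁷ − 6.221×10⁻⁸) = 9.442×10⁷ m²/s².
v = 9717 m/s = 9.717 km/s.

v ≈ 9.72 km/s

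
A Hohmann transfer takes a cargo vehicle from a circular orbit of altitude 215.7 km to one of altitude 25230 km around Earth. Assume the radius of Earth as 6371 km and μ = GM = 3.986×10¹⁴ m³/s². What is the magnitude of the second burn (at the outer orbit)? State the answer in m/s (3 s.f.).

r₁ = 6371 + 215.7 = 6586.7 km = 6.5867×10⁶ m.
r₂ = 6371 + 25230 = 31601 km = 3.1601×10⁷ m.
Transfer ellipse a_t = (r₁ + r₂)/2 = 1.909×10⁷ m.
At r₁: circular v_c1 = √(μ/r₁) = 7779 m/s; transfer-perigee v_p = √[μ(2/r₁ − 1/a_t)] = 10010 m/s.
At r₂: circular v_c2 = √(μ/r₂) = 3552 m/s; transfer-apogee v_a = √[μ(2/r₂ − 1/a_t)] = 2086 m/s.
Δv₂ = v_c2 − v_a = 1466 m/s.

Δv ≈ 1470 m/s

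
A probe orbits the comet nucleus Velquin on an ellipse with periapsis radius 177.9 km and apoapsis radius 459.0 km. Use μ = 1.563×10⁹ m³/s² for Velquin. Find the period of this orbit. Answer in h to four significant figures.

T ≈ 7.933 h

Semi-major axis a = (r_p + r_a)/2 = (177.90 + 459.00)/2 = 318.45 km = 3.184×10⁵ m.
By Kepler's third law T = 2π√(a³/μ) = 2π × 4.546×10³ = 2.856×10⁴ s.
= 7.933 h.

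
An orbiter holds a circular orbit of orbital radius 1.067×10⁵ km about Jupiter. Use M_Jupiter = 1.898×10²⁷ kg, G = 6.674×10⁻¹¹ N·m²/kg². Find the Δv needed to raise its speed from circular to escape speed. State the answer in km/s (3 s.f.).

μ = GM = 6.674×10⁻¹¹ × 1.898×10²⁷ = 1.267×10¹⁷ m³/s².
r = 1.067×10⁵ km = 1.067×10⁸ m.
Circular speed v_c = √(μ/r) = 34460 m/s.
Escape speed v_esc = √(2μ/r) = √2 × v_c = 48730 m/s.
Δv = v_esc − v_c = 14270 m/s = 14.27 km/s.

Δv ≈ 14.3 km/s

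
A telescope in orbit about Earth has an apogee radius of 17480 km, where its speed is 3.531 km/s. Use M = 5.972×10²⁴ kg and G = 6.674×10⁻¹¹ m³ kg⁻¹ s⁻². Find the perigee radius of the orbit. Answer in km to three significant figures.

perigee radius ≈ 6580 km

μ = GM = 6.674×10⁻¹¹ × 5.972×10²⁴ = 3.986×10¹⁴ m³/s².
r_a = 1.748×10⁷ m.
Specific energy ε = v²/2 − μ/r = -1.657×10⁷ J/kg, so a = −μ/(2ε) = 1.203×10⁷ m.
The apsides satisfy r_p + r_a = 2a, so the perigee radius is 2a − r_a = 6.577×10⁶ m = 6577.3 km.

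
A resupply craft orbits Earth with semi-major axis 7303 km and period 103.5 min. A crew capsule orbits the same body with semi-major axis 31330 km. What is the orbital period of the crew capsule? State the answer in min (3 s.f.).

Kepler's third law: T² ∝ a³, so T₂ = T₁ (a₂/a₁)^(3/2).
a₂/a₁ = 4.290, (a₂/a₁)^(3/2) = 8.886.
T₂ = 103.5 × 8.886 = 919.7 min.

T₂ ≈ 920 min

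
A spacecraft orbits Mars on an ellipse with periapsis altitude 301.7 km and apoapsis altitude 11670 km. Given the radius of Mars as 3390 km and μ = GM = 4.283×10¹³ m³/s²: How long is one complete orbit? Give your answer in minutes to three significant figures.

r_p = 3390 + 301.7 = 3691.7 km = 3.6917×10⁶ m.
r_a = 3390 + 11670 = 15060 km = 1.5060×10⁷ m.
Semi-major axis a = (r_p + r_a)/2 = (3691.7 + 15060)/2 = 9375.9 km = 9.376×10⁶ m.
By Kepler's third law T = 2π√(a³/μ) = 2π × 4.387×10³ = 2.756×10⁴ s.
= 459.4 minutes.

T ≈ 459 minutes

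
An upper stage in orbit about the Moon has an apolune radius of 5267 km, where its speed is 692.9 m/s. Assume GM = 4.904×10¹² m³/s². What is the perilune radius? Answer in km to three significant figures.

r_a = 5.267×10⁶ m.
Specific energy ε = v²/2 − μ/r = -6.910×10⁵ J/kg, so a = −μ/(2ε) = 3.548×10⁶ m.
The apsides satisfy r_p + r_a = 2a, so the perilune radius is 2a − r_a = 1.830×10⁶ m = 1829.7 km.

perilune radius ≈ 1830 km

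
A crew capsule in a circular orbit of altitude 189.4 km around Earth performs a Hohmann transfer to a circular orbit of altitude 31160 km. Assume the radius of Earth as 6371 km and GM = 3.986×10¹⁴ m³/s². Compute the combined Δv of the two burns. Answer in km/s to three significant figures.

r₁ = 6371 + 189.4 = 6560.4 km = 6.5604×10⁶ m.
r₂ = 6371 + 31160 = 37531 km = 3.7531×10⁷ m.
Transfer ellipse a_t = (r₁ + r₂)/2 = 2.205×10⁷ m.
At r₁: circular v_c1 = √(μ/r₁) = 7795 m/s; transfer-perigee v_p = √[μ(2/r₁ − 1/a_t)] = 10170 m/s.
Δv₁ = v_p − v_c1 = 2376 m/s.
At r₂: circular v_c2 = √(μ/r₂) = 3259 m/s; transfer-apogee v_a = √[μ(2/r₂ − 1/a_t)] = 1778 m/s.
Δv₂ = v_c2 − v_a = 1481 m/s.
Total Δv = Δv₁ + Δv₂ = 3857 m/s = 3.857 km/s.

Δv_total ≈ 3.86 km/s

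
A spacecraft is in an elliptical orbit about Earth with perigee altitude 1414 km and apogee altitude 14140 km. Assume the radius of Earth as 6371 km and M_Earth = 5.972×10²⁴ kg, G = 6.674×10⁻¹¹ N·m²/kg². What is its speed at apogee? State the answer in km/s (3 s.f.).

v ≈ 3.27 km/s

μ = GM = 6.674×10⁻¹¹ × 5.972×10²⁴ = 3.986×10¹⁴ m³/s².
r_p = 6371 + 1414 = 7785.0 km = 7.7850×10⁶ m.
r_a = 6371 + 14140 = 20511 km = 2.0511×10⁷ m.
Semi-major axis a = (r_p + r_a)/2 = 14148 km = 1.415×10⁷ m.
Vis-viva: v² = μ(2/r − 1/a) = 3.986×10¹⁴ × (9.751×10⁻⁸ − 7.068×10⁻⁸) = 1.069×10⁷ m²/s².
v = 3270 m/s = 3.270 km/s.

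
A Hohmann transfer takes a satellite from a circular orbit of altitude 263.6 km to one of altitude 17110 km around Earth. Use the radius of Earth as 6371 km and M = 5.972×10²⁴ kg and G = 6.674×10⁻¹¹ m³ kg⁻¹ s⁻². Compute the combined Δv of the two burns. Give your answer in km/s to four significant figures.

Δv_total ≈ 3.313 km/s

μ = GM = 6.674×10⁻¹¹ × 5.972×10²⁴ = 3.986×10¹⁴ m³/s².
r₁ = 6371 + 263.6 = 6634.6 km = 6.6346×10⁶ m.
r₂ = 6371 + 17110 = 23481 km = 2.3481×10⁷ m.
Transfer ellipse a_t = (r₁ + r₂)/2 = 1.506×10⁷ m.
At r₁: circular v_c1 = √(μ/r₁) = 7751 m/s; transfer-perigee v_p = √[μ(2/r₁ − 1/a_t)] = 9679 m/s.
Δv₁ = v_p − v_c1 = 1928 m/s.
At r₂: circular v_c2 = √(μ/r₂) = 4120 m/s; transfer-apogee v_a = √[μ(2/r₂ − 1/a_t)] = 2735 m/s.
Δv₂ = v_c2 − v_a = 1385 m/s.
Total Δv = Δv₁ + Δv₂ = 3313 m/s = 3.313 km/s.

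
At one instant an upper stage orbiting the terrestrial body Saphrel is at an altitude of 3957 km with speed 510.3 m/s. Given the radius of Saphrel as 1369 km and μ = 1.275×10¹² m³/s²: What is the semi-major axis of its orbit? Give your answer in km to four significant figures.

r = 1369 + 3957 = 5326.0 km = 5.326×10⁶ m.
Specific orbital energy ε = v²/2 − μ/r = (510.3)²/2 − 1.275×10¹²/5.326×10⁶ = -1.092×10⁵ J/kg.
Since ε = −μ/(2a), a = −μ/(2ε) = 5.839×10⁶ m = 5838.5 km.

a ≈ 5839 km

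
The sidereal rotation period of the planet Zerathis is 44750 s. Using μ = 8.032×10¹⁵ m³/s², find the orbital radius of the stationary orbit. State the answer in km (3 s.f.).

r_sync ≈ 74100 km

A synchronous orbit has period T, so by Kepler's third law a = (μT²/4π²)^(1/3).
μT²/4π² = 8.032×10¹⁵ × (4.475×10⁴)² / 39.48 = 4.074×10²³ m³.
a = 7.413×10⁷ m = 74134 km.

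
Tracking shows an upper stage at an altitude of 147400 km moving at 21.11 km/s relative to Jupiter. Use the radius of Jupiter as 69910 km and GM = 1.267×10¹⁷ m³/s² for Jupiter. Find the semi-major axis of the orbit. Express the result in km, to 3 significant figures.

a ≈ 1.76×10⁵ km

r = 69910 + 147400 = 2.1731×10⁵ km = 2.173×10⁸ m.
Vis-viva rearranged: 1/a = 2/r − v²/μ = 9.203×10⁻⁹ − 3.517×10⁻⁹ = 5.686×10⁻⁹ m⁻¹.
a = 1.759×10⁸ m = 1.7586×10⁵ km.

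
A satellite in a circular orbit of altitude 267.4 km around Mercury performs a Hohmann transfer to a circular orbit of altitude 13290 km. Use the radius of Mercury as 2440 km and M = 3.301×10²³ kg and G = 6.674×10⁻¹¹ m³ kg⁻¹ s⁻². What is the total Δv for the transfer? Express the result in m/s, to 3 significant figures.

Δv_total ≈ 1420 m/s

μ = GM = 6.674×10⁻¹¹ × 3.301×10²³ = 2.203×10¹³ m³/s².
r₁ = 2440 + 267.4 = 2707.4 km = 2.7074×10⁶ m.
r₂ = 2440 + 13290 = 15730 km = 1.5730×10⁷ m.
Transfer ellipse a_t = (r₁ + r₂)/2 = 9.219×10⁶ m.
At r₁: circular v_c1 = √(μ/r₁) = 2853 m/s; transfer-periherm v_p = √[μ(2/r₁ − 1/a_t)] = 3726 m/s.
Δv₁ = v_p − v_c1 = 873.6 m/s.
At r₂: circular v_c2 = √(μ/r₂) = 1183 m/s; transfer-apoherm v_a = √[μ(2/r₂ − 1/a_t)] = 641.3 m/s.
Δv₂ = v_c2 − v_a = 542.1 m/s.
Total Δv = Δv₁ + Δv₂ = 1416 m/s.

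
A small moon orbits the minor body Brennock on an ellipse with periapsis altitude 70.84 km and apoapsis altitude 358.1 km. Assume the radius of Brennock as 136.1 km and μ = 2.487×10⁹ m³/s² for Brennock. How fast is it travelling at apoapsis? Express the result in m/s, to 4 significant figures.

v ≈ 54.50 m/s

r_p = 136.1 + 70.84 = 206.94 km = 2.0694×10⁵ m.
r_a = 136.1 + 358.1 = 494.20 km = 4.9420×10⁵ m.
Semi-major axis a = (r_p + r_a)/2 = 350.57 km = 3.506×10⁵ m.
Vis-viva: v² = μ(2/r − 1/a) = 2.487×10⁹ × (4.047×10⁻⁶ − 2.852×10⁻⁶) = 2.971×10³ m²/s².
v = 54.50 m/s.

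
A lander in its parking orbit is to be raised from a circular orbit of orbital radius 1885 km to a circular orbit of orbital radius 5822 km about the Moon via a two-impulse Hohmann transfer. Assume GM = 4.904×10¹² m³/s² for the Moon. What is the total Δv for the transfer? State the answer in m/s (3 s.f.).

Δv_total ≈ 646 m/s

r₁ = 1885 km = 1.885×10⁶ m.
r₂ = 5822 km = 5.822×10⁶ m.
Transfer ellipse a_t = (r₁ + r₂)/2 = 3.854×10⁶ m.
At r₁: circular v_c1 = √(μ/r₁) = 1613 m/s; transfer-perilune v_p = √[μ(2/r₁ − 1/a_t)] = 1983 m/s.
Δv₁ = v_p − v_c1 = 369.6 m/s.
At r₂: circular v_c2 = √(μ/r₂) = 917.8 m/s; transfer-apolune v_a = √[μ(2/r₂ − 1/a_t)] = 641.9 m/s.
Δv₂ = v_c2 − v_a = 275.9 m/s.
Total Δv = Δv₁ + Δv₂ = 645.5 m/s.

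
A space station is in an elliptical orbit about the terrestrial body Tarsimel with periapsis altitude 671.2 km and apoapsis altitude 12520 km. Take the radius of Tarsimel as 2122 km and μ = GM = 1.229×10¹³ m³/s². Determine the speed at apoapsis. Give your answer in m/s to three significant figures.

v ≈ 519 m/s

r_p = 2122 + 671.2 = 2793.2 km = 2.7932×10⁶ m.
r_a = 2122 + 12520 = 14642 km = 1.4642×10⁷ m.
Semi-major axis a = (r_p + r_a)/2 = 8717.6 km = 8.718×10⁶ m.
Vis-viva: v² = μ(2/r − 1/a) = 1.229×10¹³ × (1.366×10⁻⁷ − 1.147×10⁻⁷) = 2.689×10⁵ m²/s².
v = 518.6 m/s.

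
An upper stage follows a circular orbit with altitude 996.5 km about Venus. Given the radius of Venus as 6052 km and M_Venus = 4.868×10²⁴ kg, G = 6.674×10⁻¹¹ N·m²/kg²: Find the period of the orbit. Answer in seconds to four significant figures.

μ = GM = 6.674×10⁻¹¹ × 4.868×10²⁴ = 3.249×10¹⁴ m³/s².
r = 6052 + 996.5 = 7048.5 km = 7.0485×10⁶ m.
Kepler's third law: T = 2π√(r³/μ) = 2π√((7.048×10⁶)³ / 3.249×10¹⁴).
r³/μ = 1.078×10⁶ s², so T = 2π × 1.038×10³ = 6.523×10³ s.

T ≈ 6523 seconds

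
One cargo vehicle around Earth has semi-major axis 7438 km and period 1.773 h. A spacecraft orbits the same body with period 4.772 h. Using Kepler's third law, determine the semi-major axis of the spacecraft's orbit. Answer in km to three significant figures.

a₂ ≈ 14400 km

Kepler's third law: a³ ∝ T², so a₂ = a₁ (T₂/T₁)^(2/3).
T₂/T₁ = 2.691, (T₂/T₁)^(2/3) = 1.935.
a₂ = 7438 × 1.935 = 14390 km.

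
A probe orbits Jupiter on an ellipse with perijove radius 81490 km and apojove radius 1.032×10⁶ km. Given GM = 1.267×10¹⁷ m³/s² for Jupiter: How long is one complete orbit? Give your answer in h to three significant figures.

Semi-major axis a = (r_p + r_a)/2 = (81490 + 1.0320×10⁶)/2 = 5.5674×10⁵ km = 5.567×10⁸ m.
By Kepler's third law T = 2π√(a³/μ) = 2π × 3.691×10⁴ = 2.319×10⁵ s.
= 64.41 h.

T ≈ 64.4 h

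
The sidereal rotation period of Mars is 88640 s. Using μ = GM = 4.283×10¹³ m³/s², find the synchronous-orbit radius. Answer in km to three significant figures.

r_sync ≈ 20400 km

A synchronous orbit has period T, so by Kepler's third law a = (μT²/4π²)^(1/3).
μT²/4π² = 4.283×10¹³ × (8.864×10⁴)² / 39.48 = 8.524×10²¹ m³.
a = 2.043×10⁷ m = 20428 km.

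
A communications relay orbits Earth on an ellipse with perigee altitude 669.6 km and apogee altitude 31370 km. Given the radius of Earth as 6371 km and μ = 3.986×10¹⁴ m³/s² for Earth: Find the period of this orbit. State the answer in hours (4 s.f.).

T ≈ 9.262 hours

r_p = 6371 + 669.6 = 7040.6 km = 7.0406×10⁶ m.
r_a = 6371 + 31370 = 37741 km = 3.7741×10⁷ m.
Semi-major axis a = (r_p + r_a)/2 = (7040.6 + 37741)/2 = 22391 km = 2.239×10⁷ m.
By Kepler's third law T = 2π√(a³/μ) = 2π × 5.307×10³ = 3.334×10⁴ s.
= 9.262 hours.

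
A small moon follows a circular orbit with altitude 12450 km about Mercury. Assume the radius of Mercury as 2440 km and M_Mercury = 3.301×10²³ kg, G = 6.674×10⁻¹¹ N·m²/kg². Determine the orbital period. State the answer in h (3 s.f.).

T ≈ 21.4 h

μ = GM = 6.674×10⁻¹¹ × 3.301×10²³ = 2.203×10¹³ m³/s².
r = 2440 + 12450 = 14890 km = 1.4890×10⁷ m.
Kepler's third law: T = 2π√(r³/μ) = 2π√((1.489×10⁷)³ / 2.203×10¹³).
r³/μ = 1.498×10⁸ s², so T = 2π × 1.224×10⁴ = 7.691×10⁴ s.
Converting: 7.691×10⁴ s ÷ 3600 = 21.37 h.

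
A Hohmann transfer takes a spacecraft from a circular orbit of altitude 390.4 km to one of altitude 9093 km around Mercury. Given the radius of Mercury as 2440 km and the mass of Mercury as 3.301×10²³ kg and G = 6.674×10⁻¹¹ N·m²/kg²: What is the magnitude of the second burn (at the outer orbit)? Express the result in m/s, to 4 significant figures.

Δv ≈ 514.4 m/s

μ = GM = 6.674×10⁻¹¹ × 3.301×10²³ = 2.203×10¹³ m³/s².
r₁ = 2440 + 390.4 = 2830.4 km = 2.8304×10⁶ m.
r₂ = 2440 + 9093 = 11533 km = 1.1533×10⁷ m.
Transfer ellipse a_t = (r₁ + r₂)/2 = 7.182×10⁶ m.
At r₁: circular v_c1 = √(μ/r₁) = 2790 m/s; transfer-periherm v_p = √[μ(2/r₁ − 1/a_t)] = 3535 m/s.
At r₂: circular v_c2 = √(μ/r₂) = 1382 m/s; transfer-apoherm v_a = √[μ(2/r₂ − 1/a_t)] = 867.7 m/s.
Δv₂ = v_c2 − v_a = 514.4 m/s.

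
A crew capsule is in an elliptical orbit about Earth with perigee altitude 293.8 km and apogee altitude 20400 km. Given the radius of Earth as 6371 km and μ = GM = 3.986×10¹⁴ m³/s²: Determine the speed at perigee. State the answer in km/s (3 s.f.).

r_p = 6371 + 293.8 = 6664.8 km = 6.6648×10⁶ m.
r_a = 6371 + 20400 = 26771 km = 2.6771×10⁷ m.
Semi-major axis a = (r_p + r_a)/2 = 16718 km = 1.672×10⁷ m.
Vis-viva: v² = μ(2/r − 1/a) = 3.986×10¹⁴ × (3.001×10⁻⁷ − 5.982×10⁻⁸) = 9.577×10⁷ m²/s².
v = 9786 m/s = 9.786 km/s.

v ≈ 9.79 km/s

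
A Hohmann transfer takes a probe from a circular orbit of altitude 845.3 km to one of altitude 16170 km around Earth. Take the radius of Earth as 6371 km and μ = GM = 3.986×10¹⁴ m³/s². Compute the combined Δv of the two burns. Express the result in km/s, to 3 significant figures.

r₁ = 6371 + 845.3 = 7216.3 km = 7.2163×10⁶ m.
r₂ = 6371 + 16170 = 22541 km = 2.2541×10⁷ m.
Transfer ellipse a_t = (r₁ + r₂)/2 = 1.488×10⁷ m.
At r₁: circular v_c1 = √(μ/r₁) = 7432 m/s; transfer-perigee v_p = √[μ(2/r₁ − 1/a_t)] = 9148 m/s.
Δv₁ = v_p − v_c1 = 1716 m/s.
At r₂: circular v_c2 = √(μ/r₂) = 4205 m/s; transfer-apogee v_a = √[μ(2/r₂ − 1/a_t)] = 2929 m/s.
Δv₂ = v_c2 − v_a = 1277 m/s.
Total Δv = Δv₁ + Δv₂ = 2992 m/s = 2.992 km/s.

Δv_total ≈ 2.99 km/s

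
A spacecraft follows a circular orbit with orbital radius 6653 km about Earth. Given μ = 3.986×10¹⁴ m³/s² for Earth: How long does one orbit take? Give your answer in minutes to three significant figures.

T ≈ 90.0 minutes

r = 6653 km = 6.653×10⁶ m.
Kepler's third law: T = 2π√(r³/μ) = 2π√((6.653×10⁶)³ / 3.986×10¹⁴).
r³/μ = 7.388×10⁵ s², so T = 2π × 8.595×10² = 5.401×10³ s.
Converting: 5.401×10³ s ÷ 60.00 = 90.01 minutes.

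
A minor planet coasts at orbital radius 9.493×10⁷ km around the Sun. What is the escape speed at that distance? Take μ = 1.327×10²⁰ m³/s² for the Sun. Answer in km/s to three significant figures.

r = 9.493×10⁷ km = 9.493×10¹⁰ m.
Escape speed v_esc = √(2μ/r) = √(2 × 1.327×10²⁰ / 9.493×10¹⁰) = √(2.796×10⁹) = 52870 m/s.
= 52.87 km/s.

v_esc ≈ 52.9 km/s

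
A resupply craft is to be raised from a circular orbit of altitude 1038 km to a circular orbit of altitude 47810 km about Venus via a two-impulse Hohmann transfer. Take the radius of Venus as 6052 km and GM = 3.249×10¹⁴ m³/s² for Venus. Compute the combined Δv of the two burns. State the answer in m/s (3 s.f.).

Δv_total ≈ 3500 m/s

r₁ = 6052 + 1038 = 7090.0 km = 7.0900×10⁶ m.
r₂ = 6052 + 47810 = 53862 km = 5.3862×10⁷ m.
Transfer ellipse a_t = (r₁ + r₂)/2 = 3.048×10⁷ m.
At r₁: circular v_c1 = √(μ/r₁) = 6769 m/s; transfer-periapsis v_p = √[μ(2/r₁ − 1/a_t)] = 8999 m/s.
Δv₁ = v_p − v_c1 = 2230 m/s.
At r₂: circular v_c2 = √(μ/r₂) = 2456 m/s; transfer-apoapsis v_a = √[μ(2/r₂ − 1/a_t)] = 1185 m/s.
Δv₂ = v_c2 − v_a = 1271 m/s.
Total Δv = Δv₁ + Δv₂ = 3501 m/s.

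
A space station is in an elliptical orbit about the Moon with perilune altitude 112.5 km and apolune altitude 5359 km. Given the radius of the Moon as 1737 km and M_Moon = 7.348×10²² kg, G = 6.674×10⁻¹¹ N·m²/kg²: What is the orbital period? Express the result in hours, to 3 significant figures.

T ≈ 7.46 hours

μ = GM = 6.674×10⁻¹¹ × 7.348×10²² = 4.904×10¹² m³/s².
r_p = 1737 + 112.5 = 1849.5 km = 1.8495×10⁶ m.
r_a = 1737 + 5359 = 7096.0 km = 7.0960×10⁶ m.
Semi-major axis a = (r_p + r_a)/2 = (1849.5 + 7096.0)/2 = 4472.8 km = 4.473×10⁶ m.
By Kepler's third law T = 2π√(a³/μ) = 2π × 4.272×10³ = 2.684×10⁴ s.
= 7.455 hours.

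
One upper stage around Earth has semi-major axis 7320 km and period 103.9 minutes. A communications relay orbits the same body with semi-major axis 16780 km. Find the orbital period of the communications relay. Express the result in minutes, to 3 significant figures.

T₂ ≈ 361 minutes

Kepler's third law: T² ∝ a³, so T₂ = T₁ (a₂/a₁)^(3/2).
a₂/a₁ = 2.292, (a₂/a₁)^(3/2) = 3.471.
T₂ = 103.9 × 3.471 = 360.6 minutes.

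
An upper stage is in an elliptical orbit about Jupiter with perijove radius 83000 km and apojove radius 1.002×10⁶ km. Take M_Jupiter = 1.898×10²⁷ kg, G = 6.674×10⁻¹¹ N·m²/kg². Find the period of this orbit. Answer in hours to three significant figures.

T ≈ 62.0 hours

μ = GM = 6.674×10⁻¹¹ × 1.898×10²⁷ = 1.267×10¹⁷ m³/s².
Semi-major axis a = (r_p + r_a)/2 = (83000 + 1.0020×10⁶)/2 = 5.4250×10⁵ km = 5.425×10⁸ m.
By Kepler's third law T = 2π√(a³/μ) = 2π × 3.550×10⁴ = 2.231×10⁵ s.
= 61.96 hours.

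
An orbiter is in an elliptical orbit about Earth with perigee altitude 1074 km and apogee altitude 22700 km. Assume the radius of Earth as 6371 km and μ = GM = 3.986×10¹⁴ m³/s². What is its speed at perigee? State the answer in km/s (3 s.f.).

v ≈ 9.23 km/s

r_p = 6371 + 1074 = 7445.0 km = 7.4450×10⁶ m.
r_a = 6371 + 22700 = 29071 km = 2.9071×10⁷ m.
Semi-major axis a = (r_p + r_a)/2 = 18258 km = 1.826×10⁷ m.
Vis-viva: v² = μ(2/r − 1/a) = 3.986×10¹⁴ × (2.686×10⁻⁷ − 5.477×10⁻⁸) = 8.525×10⁷ m²/s².
v = 9233 m/s = 9.233 km/s.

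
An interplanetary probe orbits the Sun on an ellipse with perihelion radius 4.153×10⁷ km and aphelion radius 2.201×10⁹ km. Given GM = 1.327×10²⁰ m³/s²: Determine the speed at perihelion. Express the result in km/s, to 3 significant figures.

v ≈ 79.2 km/s

Semi-major axis a = (r_p + r_a)/2 = 1.1213×10⁹ km = 1.121×10¹² m.
Vis-viva: v² = μ(2/r − 1/a) = 1.327×10²⁰ × (4.816×10⁻¹¹ − 8.918×10⁻¹³) = 6.272×10⁹ m²/s².
v = 79200 m/s = 79.20 km/s.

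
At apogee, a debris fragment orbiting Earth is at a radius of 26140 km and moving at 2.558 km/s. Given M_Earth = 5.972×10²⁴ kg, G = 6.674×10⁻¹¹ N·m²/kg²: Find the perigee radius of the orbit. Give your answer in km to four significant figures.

perigee radius ≈ 7141 km

μ = GM = 6.674×10⁻¹¹ × 5.972×10²⁴ = 3.986×10¹⁴ m³/s².
r_a = 2.614×10⁷ m.
Specific energy ε = v²/2 − μ/r = -1.198×10⁷ J/kg, so a = −μ/(2ε) = 1.664×10⁷ m.
The apsides satisfy r_p + r_a = 2a, so the perigee radius is 2a − r_a = 7.141×10⁶ m = 7141.2 km.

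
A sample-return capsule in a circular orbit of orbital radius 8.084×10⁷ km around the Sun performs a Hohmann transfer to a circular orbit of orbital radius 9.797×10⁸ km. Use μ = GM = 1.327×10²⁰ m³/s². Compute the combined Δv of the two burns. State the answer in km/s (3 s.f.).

Δv_total ≈ 21.6 km/s

r₁ = 8.084×10⁷ km = 8.084×10¹⁰ m.
r₂ = 9.797×10⁸ km = 9.797×10¹¹ m.
Transfer ellipse a_t = (r₁ + r₂)/2 = 5.303×10¹¹ m.
At r₁: circular v_c1 = √(μ/r₁) = 40520 m/s; transfer-perihelion v_p = √[μ(2/r₁ − 1/a_t)] = 55070 m/s.
Δv₁ = v_p − v_c1 = 14560 m/s.
At r₂: circular v_c2 = √(μ/r₂) = 11640 m/s; transfer-aphelion v_a = √[μ(2/r₂ − 1/a_t)] = 4544 m/s.
Δv₂ = v_c2 − v_a = 7094 m/s.
Total Δv = Δv₁ + Δv₂ = 21650 m/s = 21.65 km/s.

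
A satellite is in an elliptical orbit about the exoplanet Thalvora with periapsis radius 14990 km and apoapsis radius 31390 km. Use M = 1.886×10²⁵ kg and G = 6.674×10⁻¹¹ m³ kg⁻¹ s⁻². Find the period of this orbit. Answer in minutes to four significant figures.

T ≈ 329.6 minutes

μ = GM = 6.674×10⁻¹¹ × 1.886×10²⁵ = 1.259×10¹⁵ m³/s².
Semi-major axis a = (r_p + r_a)/2 = (14990 + 31390)/2 = 23190 km = 2.319×10⁷ m.
By Kepler's third law T = 2π√(a³/μ) = 2π × 3.148×10³ = 1.978×10⁴ s.
= 329.6 minutes.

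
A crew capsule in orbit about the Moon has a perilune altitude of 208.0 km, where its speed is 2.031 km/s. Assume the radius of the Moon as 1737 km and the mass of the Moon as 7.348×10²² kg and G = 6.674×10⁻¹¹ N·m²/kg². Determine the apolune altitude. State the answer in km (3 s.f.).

apolune altitude ≈ 7000 km

μ = GM = 6.674×10⁻¹¹ × 7.348×10²² = 4.904×10¹² m³/s².
r_p = 1737 + 208.0 = 1945.0 km = 1.945×10⁶ m.
Specific energy ε = v²/2 − μ/r = -4.589×10⁵ J/kg, so a = −μ/(2ε) = 5.343×10⁶ m.
The apsides satisfy r_p + r_a = 2a, so the apolune radius is 2a − r_p = 8.742×10⁶ m = 8741.9 km.
Apolune altitude = 8741.9 − 1737 = 7004.9 km.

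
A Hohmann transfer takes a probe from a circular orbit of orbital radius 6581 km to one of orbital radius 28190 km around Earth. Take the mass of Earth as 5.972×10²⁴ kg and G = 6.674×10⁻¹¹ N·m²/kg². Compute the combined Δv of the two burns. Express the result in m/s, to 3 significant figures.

Δv_total ≈ 3570 m/s

μ = GM = 6.674×10⁻¹¹ × 5.972×10²⁴ = 3.986×10¹⁴ m³/s².
r₁ = 6581 km = 6.581×10⁶ m.
r₂ = 28190 km = 2.819×10⁷ m.
Transfer ellipse a_t = (r₁ + r₂)/2 = 1.739×10⁷ m.
At r₁: circular v_c1 = √(μ/r₁) = 7782 m/s; transfer-perigee v_p = √[μ(2/r₁ − 1/a_t)] = 9910 m/s.
Δv₁ = v_p − v_c1 = 2127 m/s.
At r₂: circular v_c2 = √(μ/r₂) = 3760 m/s; transfer-apogee v_a = √[μ(2/r₂ − 1/a_t)] = 2313 m/s.
Δv₂ = v_c2 − v_a = 1447 m/s.
Total Δv = Δv₁ + Δv₂ = 3574 m/s.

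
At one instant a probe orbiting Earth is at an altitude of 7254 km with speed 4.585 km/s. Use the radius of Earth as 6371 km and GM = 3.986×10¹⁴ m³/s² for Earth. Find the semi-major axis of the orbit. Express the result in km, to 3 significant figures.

a ≈ 10600 km

r = 6371 + 7254 = 13625 km = 1.362×10⁷ m.
Specific orbital energy ε = v²/2 − μ/r = (4585)²/2 − 3.986×10¹⁴/1.362×10⁷ = -1.874×10⁷ J/kg.
Since ε = −μ/(2a), a = −μ/(2ε) = 1.063×10⁷ m = 10633 km.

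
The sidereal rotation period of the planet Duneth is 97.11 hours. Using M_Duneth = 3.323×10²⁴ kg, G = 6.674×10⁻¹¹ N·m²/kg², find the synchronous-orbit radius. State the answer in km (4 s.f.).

r_sync ≈ 88220 km

μ = GM = 6.674×10⁻¹¹ × 3.323×10²⁴ = 2.218×10¹⁴ m³/s².
T = 97.11 hours = 3.496×10⁵ s.
A synchronous orbit has period T, so by Kepler's third law a = (μT²/4π²)^(1/3).
μT²/4π² = 2.218×10¹⁴ × (3.496×10⁵)² / 39.48 = 6.866×10²³ m³.
a = 8.822×10⁷ m = 88219 km.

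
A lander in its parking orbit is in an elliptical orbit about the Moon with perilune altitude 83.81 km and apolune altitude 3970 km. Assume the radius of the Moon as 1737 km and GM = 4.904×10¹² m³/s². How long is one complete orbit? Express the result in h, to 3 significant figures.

r_p = 1737 + 83.81 = 1820.8 km = 1.8208×10⁶ m.
r_a = 1737 + 3970 = 5707.0 km = 5.7070×10⁶ m.
Semi-major axis a = (r_p + r_a)/2 = (1820.8 + 5707.0)/2 = 3763.9 km = 3.764×10⁶ m.
By Kepler's third law T = 2π√(a³/μ) = 2π × 3.297×10³ = 2.072×10⁴ s.
= 5.755 h.

T ≈ 5.76 h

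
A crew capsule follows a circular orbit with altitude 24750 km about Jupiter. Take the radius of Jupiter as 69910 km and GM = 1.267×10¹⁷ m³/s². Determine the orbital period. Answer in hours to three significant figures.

r = 69910 + 24750 = 94660 km = 9.4660×10⁷ m.
Kepler's third law: T = 2π√(r³/μ) = 2π√((9.466×10⁷)³ / 1.267×10¹⁷).
r³/μ = 6.695×10⁶ s², so T = 2π × 2.587×10³ = 1.626×10⁴ s.
Converting: 1.626×10⁴ s ÷ 3600 = 4.516 hours.

T ≈ 4.52 hours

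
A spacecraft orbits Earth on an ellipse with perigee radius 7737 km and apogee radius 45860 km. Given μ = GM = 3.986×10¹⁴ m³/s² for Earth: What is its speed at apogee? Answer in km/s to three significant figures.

Semi-major axis a = (r_p + r_a)/2 = 26798 km = 2.680×10⁷ m.
Vis-viva: v² = μ(2/r − 1/a) = 3.986×10¹⁴ × (4.361×10⁻⁸ − 3.732×10⁻⁸) = 2.509×10⁶ m²/s².
v = 1584 m/s = 1.584 km/s.

v ≈ 1.58 km/s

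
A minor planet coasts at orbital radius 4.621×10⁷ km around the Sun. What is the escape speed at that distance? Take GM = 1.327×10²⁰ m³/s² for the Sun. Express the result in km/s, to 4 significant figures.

r = 4.621×10⁷ km = 4.621×10¹⁰ m.
Escape speed v_esc = √(2μ/r) = √(2 × 1.327×10²⁰ / 4.621×10¹⁰) = √(5.743×10⁹) = 75780 m/s.
= 75.78 km/s.

v_esc ≈ 75.78 km/s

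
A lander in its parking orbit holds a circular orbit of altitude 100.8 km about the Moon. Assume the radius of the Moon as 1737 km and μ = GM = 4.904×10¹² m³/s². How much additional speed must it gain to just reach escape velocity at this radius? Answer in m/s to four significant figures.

Δv ≈ 676.6 m/s

r = 1737 + 100.8 = 1837.8 km = 1.8378×10⁶ m.
Circular speed v_c = √(μ/r) = 1634 m/s.
Escape speed v_esc = √(2μ/r) = √2 × v_c = 2310 m/s.
Δv = v_esc − v_c = 676.6 m/s.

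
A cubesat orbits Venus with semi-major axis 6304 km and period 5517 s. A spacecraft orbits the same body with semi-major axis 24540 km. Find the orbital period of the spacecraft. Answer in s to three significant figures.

T₂ ≈ 42400 s

Kepler's third law: T² ∝ a³, so T₂ = T₁ (a₂/a₁)^(3/2).
a₂/a₁ = 3.893, (a₂/a₁)^(3/2) = 7.680.
T₂ = 5517 × 7.680 = 42370 s.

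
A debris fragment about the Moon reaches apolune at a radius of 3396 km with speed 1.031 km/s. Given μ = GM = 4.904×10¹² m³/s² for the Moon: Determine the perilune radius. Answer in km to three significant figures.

r_a = 3.396×10⁶ m.
Specific energy ε = v²/2 − μ/r = -9.126×10⁵ J/kg, so a = −μ/(2ε) = 2.687×10⁶ m.
The apsides satisfy r_p + r_a = 2a, so the perilune radius is 2a − r_a = 1.978×10⁶ m = 1977.8 km.

perilune radius ≈ 1980 km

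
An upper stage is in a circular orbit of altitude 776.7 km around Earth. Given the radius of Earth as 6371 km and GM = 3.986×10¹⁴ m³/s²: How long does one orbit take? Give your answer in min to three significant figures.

r = 6371 + 776.7 = 7147.7 km = 7.1477×10⁶ m.
Kepler's third law: T = 2π√(r³/μ) = 2π√((7.148×10⁶)³ / 3.986×10¹⁴).
r³/μ = 9.161×10⁵ s², so T = 2π × 9.572×10² = 6.014×10³ s.
Converting: 6.014×10³ s ÷ 60.00 = 100.2 min.

T ≈ 100 min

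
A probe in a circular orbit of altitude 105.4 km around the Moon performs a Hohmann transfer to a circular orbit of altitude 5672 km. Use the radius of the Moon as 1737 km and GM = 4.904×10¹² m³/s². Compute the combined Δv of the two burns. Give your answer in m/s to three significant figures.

Δv_total ≈ 733 m/s

r₁ = 1737 + 105.4 = 1842.4 km = 1.8424×10⁶ m.
r₂ = 1737 + 5672 = 7409.0 km = 7.4090×10⁶ m.
Transfer ellipse a_t = (r₁ + r₂)/2 = 4.626×10⁶ m.
At r₁: circular v_c1 = √(μ/r₁) = 1631 m/s; transfer-perilune v_p = √[μ(2/r₁ − 1/a_t)] = 2065 m/s.
Δv₁ = v_p − v_c1 = 433.3 m/s.
At r₂: circular v_c2 = √(μ/r₂) = 813.6 m/s; transfer-apolune v_a = √[μ(2/r₂ − 1/a_t)] = 513.5 m/s.
Δv₂ = v_c2 − v_a = 300.1 m/s.
Total Δv = Δv₁ + Δv₂ = 733.4 m/s.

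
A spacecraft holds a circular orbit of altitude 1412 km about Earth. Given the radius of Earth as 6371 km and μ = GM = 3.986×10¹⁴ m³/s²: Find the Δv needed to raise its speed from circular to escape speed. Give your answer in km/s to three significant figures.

r = 6371 + 1412 = 7783.0 km = 7.7830×10⁶ m.
Circular speed v_c = √(μ/r) = 7156 m/s.
Escape speed v_esc = √(2μ/r) = √2 × v_c = 10120 m/s.
Δv = v_esc − v_c = 2964 m/s = 2.964 km/s.

Δv ≈ 2.96 km/s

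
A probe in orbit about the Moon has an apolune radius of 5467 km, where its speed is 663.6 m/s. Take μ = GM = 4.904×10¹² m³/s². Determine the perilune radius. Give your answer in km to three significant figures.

perilune radius ≈ 1780 km

r_a = 5.467×10⁶ m.
Specific energy ε = v²/2 − μ/r = -6.768×10⁵ J/kg, so a = −μ/(2ε) = 3.623×10⁶ m.
The apsides satisfy r_p + r_a = 2a, so the perilune radius is 2a − r_a = 1.778×10⁶ m = 1778.5 km.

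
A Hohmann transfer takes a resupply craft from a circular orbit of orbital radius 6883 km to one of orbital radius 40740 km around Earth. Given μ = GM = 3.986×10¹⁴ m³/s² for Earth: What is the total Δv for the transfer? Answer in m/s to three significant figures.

r₁ = 6883 km = 6.883×10⁶ m.
r₂ = 40740 km = 4.074×10⁷ m.
Transfer ellipse a_t = (r₁ + r₂)/2 = 2.381×10⁷ m.
At r₁: circular v_c1 = √(μ/r₁) = 7610 m/s; transfer-perigee v_p = √[μ(2/r₁ − 1/a_t)] = 9954 m/s.
Δv₁ = v_p − v_c1 = 2344 m/s.
At r₂: circular v_c2 = √(μ/r₂) = 3128 m/s; transfer-apogee v_a = √[μ(2/r₂ − 1/a_t)] = 1682 m/s.
Δv₂ = v_c2 − v_a = 1446 m/s.
Total Δv = Δv₁ + Δv₂ = 3790 m/s.

Δv_total ≈ 3790 m/s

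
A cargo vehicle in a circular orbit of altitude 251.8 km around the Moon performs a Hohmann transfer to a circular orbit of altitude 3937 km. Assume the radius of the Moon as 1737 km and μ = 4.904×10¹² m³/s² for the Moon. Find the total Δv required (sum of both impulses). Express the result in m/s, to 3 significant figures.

r₁ = 1737 + 251.8 = 1988.8 km = 1.9888×10⁶ m.
r₂ = 1737 + 3937 = 5674.0 km = 5.6740×10⁶ m.
Transfer ellipse a_t = (r₁ + r₂)/2 = 3.831×10⁶ m.
At r₁: circular v_c1 = √(μ/r₁) = 1570 m/s; transfer-perilune v_p = √[μ(2/r₁ − 1/a_t)] = 1911 m/s.
Δv₁ = v_p − v_c1 = 340.6 m/s.
At r₂: circular v_c2 = √(μ/r₂) = 929.7 m/s; transfer-apolune v_a = √[μ(2/r₂ − 1/a_t)] = 669.8 m/s.
Δv₂ = v_c2 − v_a = 259.9 m/s.
Total Δv = Δv₁ + Δv₂ = 600.5 m/s.

Δv_total ≈ 601 m/s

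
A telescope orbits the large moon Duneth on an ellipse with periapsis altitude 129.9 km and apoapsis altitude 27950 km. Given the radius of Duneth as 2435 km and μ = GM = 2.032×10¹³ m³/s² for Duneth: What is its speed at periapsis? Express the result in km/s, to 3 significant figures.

r_p = 2435 + 129.9 = 2564.9 km = 2.5649×10⁶ m.
r_a = 2435 + 27950 = 30385 km = 3.0385×10⁷ m.
Semi-major axis a = (r_p + r_a)/2 = 16475 km = 1.647×10⁷ m.
Vis-viva: v² = μ(2/r − 1/a) = 2.032×10¹³ × (7.798×10⁻⁷ − 6.070×10⁻⁸) = 1.461×10⁷ m²/s².
v = 3822 m/s = 3.822 km/s.

v ≈ 3.82 km/s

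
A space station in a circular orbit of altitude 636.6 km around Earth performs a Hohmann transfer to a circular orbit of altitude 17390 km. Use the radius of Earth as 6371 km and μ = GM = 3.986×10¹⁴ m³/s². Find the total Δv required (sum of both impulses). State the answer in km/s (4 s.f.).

r₁ = 6371 + 636.6 = 7007.6 km = 7.0076×10⁶ m.
r₂ = 6371 + 17390 = 23761 km = 2.3761×10⁷ m.
Transfer ellipse a_t = (r₁ + r₂)/2 = 1.538×10⁷ m.
At r₁: circular v_c1 = √(μ/r₁) = 7542 m/s; transfer-perigee v_p = √[μ(2/r₁ − 1/a_t)] = 9373 m/s.
Δv₁ = v_p − v_c1 = 1831 m/s.
At r₂: circular v_c2 = √(μ/r₂) = 4096 m/s; transfer-apogee v_a = √[μ(2/r₂ − 1/a_t)] = 2764 m/s.
Δv₂ = v_c2 − v_a = 1331 m/s.
Total Δv = Δv₁ + Δv₂ = 3163 m/s = 3.163 km/s.

Δv_total ≈ 3.163 km/s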